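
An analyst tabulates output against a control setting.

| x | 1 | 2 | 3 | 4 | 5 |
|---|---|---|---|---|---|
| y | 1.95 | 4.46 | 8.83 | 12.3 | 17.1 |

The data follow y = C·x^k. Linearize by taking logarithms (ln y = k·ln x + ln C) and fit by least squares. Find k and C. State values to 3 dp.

With ln yᵢ as the transformed response and ln xᵢ as the regressor:
Σln x = 4.7875, Σ(ln x)² = 6.1995, Σln y = 9.6898, Σln x·ln y = 11.4777.
Equations: 6.1995·k + 4.7875·ln C = 11.4777;  4.7875·k + 5·ln C = 9.6898.
Δ = 6.1995·5 − (4.7875)² = 8.0774; k = (11.4777·5 − 4.7875·9.6898)/8.0774 = 1.36163, ln C = (6.1995·9.6898 − 4.7875·11.4777)/8.0774 = 0.63421, so C = exp(0.63421) = 1.88553.

k = 1.362, C = 1.886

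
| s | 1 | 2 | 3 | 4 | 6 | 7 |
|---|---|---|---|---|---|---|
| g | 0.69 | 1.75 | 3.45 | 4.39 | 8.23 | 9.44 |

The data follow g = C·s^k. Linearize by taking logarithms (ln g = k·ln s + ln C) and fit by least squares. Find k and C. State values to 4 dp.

k = 1.3577, C = 0.7011

Taking logs, ln g = k·ln s + ln C, so regress ln g on ln s.
Over the data: Σln s = 6.9157, Σ(ln s)² = 10.6062, Σln g = 7.2590, Σln s·ln g = 11.9443.
Normal system: [[10.6062, 6.9157]; [6.9157, 6]]·[k, ln C]ᵀ = [11.9443, 7.2590]ᵀ.
Δ = 10.6062·6 − (6.9157)² = 15.8099; k = (11.9443·6 − 6.9157·7.2590)/15.8099 = 1.35767, ln C = (10.6062·7.2590 − 6.9157·11.9443)/15.8099 = -0.35505, so C = exp(-0.35505) = 0.70114.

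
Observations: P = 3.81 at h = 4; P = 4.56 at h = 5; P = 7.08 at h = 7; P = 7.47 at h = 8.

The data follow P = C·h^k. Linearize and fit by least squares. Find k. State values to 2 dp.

k = 1.04

With ln Pᵢ as the transformed response and ln hᵢ as the regressor:
Σln h = 7.0211, Σ(ln h)² = 12.6227, Σln P = 6.8231, Σln h·ln P = 12.2866.
Normal system: [[12.6227, 7.0211]; [7.0211, 4]]·[k, ln C]ᵀ = [12.2866, 6.8231]ᵀ.
Δ = 12.6227·4 − (7.0211)² = 1.1954; k = (12.2866·4 − 7.0211·6.8231)/1.1954 = 1.03793, ln C = (12.6227·6.8231 − 7.0211·12.2866)/1.1954 = -0.11607.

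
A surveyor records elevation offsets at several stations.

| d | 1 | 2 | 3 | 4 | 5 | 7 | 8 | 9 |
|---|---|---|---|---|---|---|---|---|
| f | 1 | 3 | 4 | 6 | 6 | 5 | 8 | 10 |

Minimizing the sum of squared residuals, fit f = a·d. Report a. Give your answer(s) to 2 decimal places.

a = 1.05

Setting ∂/∂a … = 0 gives: 249·a = 262.
Hence a = 262 / 249 ≈ 1.05221.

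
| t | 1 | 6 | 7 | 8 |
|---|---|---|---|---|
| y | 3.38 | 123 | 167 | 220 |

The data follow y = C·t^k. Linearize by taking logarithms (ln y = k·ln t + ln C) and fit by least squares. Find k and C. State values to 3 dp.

Let Y = ln y. Fitting Y = k·ln t + ln C by least squares:
XᵀX = [[11.3210, 5.8171]; [5.8171, 4]], rhs = [29.7972, 16.5417]ᵀ  (here Σln t = 5.8171, Σ(ln t)² = 11.3210, Σln y = 16.5417, Σln t·ln y = 29.7972).
Δ = 11.3210·4 − (5.8171)² = 11.4454; k = (29.7972·4 − 5.8171·16.5417)/11.4454 = 2.00638, ln C = (11.3210·16.5417 − 5.8171·29.7972)/11.4454 = 1.21758, so C = exp(1.21758) = 3.37900.

k = 2.006, C = 3.379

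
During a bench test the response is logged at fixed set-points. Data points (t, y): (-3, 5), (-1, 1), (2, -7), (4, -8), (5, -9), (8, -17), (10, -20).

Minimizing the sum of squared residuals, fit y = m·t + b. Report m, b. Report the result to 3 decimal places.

The normal system MᵀM·[m, b]ᵀ = Mᵀy is [[219, 25]; [25, 7]]·[m, b]ᵀ = [-443, -55]ᵀ.
Δ = 219·7 − 25² = 908.
m = ((-443)·7 − 25·(-55))/908 = -863/454; b = (219·(-55) − 25·(-443))/908 = -485/454.

m = -1.901, b = -1.068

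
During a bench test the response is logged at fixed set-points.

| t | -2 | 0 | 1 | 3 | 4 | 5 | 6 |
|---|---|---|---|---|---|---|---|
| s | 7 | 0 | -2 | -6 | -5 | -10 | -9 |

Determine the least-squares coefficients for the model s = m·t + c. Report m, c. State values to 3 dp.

Normal-equation sums: Σt·t = 91, Σt = 17, Σ1 = 7.
For Mᵀs: Σt·s = -158, Σs = -25.
Determinant 91·7 − 17² = 348.
m = ((-158)·7 − 17·(-25))/348 = -227/116; c = (91·(-25) − 17·(-158))/348 = 137/116.

m = -1.957, c = 1.181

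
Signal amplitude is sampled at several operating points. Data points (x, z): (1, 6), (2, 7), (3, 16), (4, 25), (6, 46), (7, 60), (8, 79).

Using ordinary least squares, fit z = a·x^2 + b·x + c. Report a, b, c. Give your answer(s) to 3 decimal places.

The normal equations are: 8147·a + 1171·b + 179·c = 10230;  1171·a + 179·b + 31·c = 1496;  179·a + 31·b + 7·c = 239.
Row-reducing yields a = 10973/10164, b = 7109/10164, c = 5825/1694.

a = 1.080, b = 0.699, c = 3.439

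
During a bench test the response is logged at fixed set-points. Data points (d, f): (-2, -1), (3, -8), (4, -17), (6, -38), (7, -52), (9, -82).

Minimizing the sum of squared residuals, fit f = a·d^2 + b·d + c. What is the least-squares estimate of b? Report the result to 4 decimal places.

b = -0.7688

With design matrix A, AᵀA = [[10611, 1371, 195]; [1371, 195, 27]; [195, 27, 6]] and Aᵀf = [-10906, -1420, -198]ᵀ.
Solving the 3×3 system (Gaussian elimination) gives a = -3217/3360, b = -123/160, c = 331/210.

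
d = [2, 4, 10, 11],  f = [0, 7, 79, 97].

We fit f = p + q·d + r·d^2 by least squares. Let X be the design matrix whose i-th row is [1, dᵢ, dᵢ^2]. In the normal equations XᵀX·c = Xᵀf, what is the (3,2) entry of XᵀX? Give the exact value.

2403

Row 3 ↔ basis d^2, column 2 ↔ basis d, so (XᵀX)_{3,2} = Σᵢ (d^2)·(d) = (4)·(2) + (16)·(4) + (100)·(10) + (121)·(11) = 2403.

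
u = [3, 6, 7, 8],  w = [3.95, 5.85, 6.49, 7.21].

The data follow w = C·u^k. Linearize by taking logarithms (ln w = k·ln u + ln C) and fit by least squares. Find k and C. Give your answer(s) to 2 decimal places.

Linearized form: ln w = k·ln u + ln C. From the 4 transformed points,
Σln u = 6.9157, Σ(ln u)² = 12.5280, Σln w = 6.9859, Σln u·ln w = 12.4215.
Equations: 12.5280·k + 6.9157·ln C = 12.4215;  6.9157·k + 4·ln C = 6.9859.
Solving (det = 2.2847): k = 0.60109, ln C = 0.70723, so C = exp(0.70723) = 2.02836.

k = 0.60, C = 2.03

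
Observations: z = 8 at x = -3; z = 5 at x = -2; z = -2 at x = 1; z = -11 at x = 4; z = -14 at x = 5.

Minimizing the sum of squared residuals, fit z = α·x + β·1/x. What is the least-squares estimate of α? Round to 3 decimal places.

The normal equations are: 55·α + 5·β = -150;  5·α + (5269/3600)·β = -763/60.
Eliminating β: (5269/3600)·(row 1) − 5·(row 2) gives (39959/720)·α = (5269/3600)·(-150) − 5·(-763/60) = -3743/24, so α = -112290/39959.
Then β = ((-763/60) − 5·(-112290/39959))/(5269/3600) = 36420/39959.

α = -2.810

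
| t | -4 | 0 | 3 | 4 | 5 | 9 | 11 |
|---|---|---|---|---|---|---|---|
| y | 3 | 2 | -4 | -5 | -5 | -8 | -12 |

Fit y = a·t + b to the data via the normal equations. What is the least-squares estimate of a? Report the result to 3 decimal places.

With design matrix A, AᵀA = [[268, 28]; [28, 7]] and Aᵀy = [-273, -29]ᵀ.
Eliminating b: 7·(row 1) − 28·(row 2) gives 1092·a = 7·(-273) − 28·(-29) = -1099, so a = -157/156.
Then b = ((-29) − 28·(-157/156))/7 = -32/273.

a = -1.006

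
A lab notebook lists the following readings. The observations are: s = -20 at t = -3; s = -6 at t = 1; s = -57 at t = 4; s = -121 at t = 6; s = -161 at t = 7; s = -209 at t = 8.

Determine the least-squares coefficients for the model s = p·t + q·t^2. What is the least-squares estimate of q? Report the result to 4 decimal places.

q = -2.9715

Sums needed: Σt·t = 175, Σt·t^2 = 1109, Σt^2·t^2 = 8131.
And Σt·s = -3699, Σt^2·s = -26719.
det = 175·8131 − 1109² = 193044.
p = ((-3699)·8131 − 1109·(-26719))/193044 = -222599/96522; q = (175·(-26719) − 1109·(-3699))/193044 = -286817/96522.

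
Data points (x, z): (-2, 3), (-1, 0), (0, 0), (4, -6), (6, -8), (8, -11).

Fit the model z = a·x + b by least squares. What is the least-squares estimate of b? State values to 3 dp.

b = -0.343

The normal system MᵀM·[a, b]ᵀ = Mᵀz is [[121, 15]; [15, 6]]·[a, b]ᵀ = [-166, -22]ᵀ.
det = 121·6 − 15² = 501.
a = ((-166)·6 − 15·(-22))/501 = -222/167; b = (121·(-22) − 15·(-166))/501 = -172/501.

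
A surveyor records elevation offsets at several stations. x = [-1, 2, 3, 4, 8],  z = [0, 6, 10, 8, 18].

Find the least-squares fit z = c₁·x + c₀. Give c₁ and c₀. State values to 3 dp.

c₁ = 1.953, c₀ = 2.150

AᵀA·[c₁, c₀]ᵀ = Aᵀz reads: 94·c₁ + 16·c₀ = 218;  16·c₁ + 5·c₀ = 42.
Determinant 94·5 − 16² = 214.
c₁ = (218·5 − 16·42)/214 = 209/107; c₀ = (94·42 − 16·218)/214 = 230/107.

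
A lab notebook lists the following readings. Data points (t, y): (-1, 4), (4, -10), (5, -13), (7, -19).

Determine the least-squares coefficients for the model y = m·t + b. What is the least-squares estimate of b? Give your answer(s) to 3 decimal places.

From the data, Σt·t = 91, Σt = 15, Σ1 = 4.
Right-hand side: Σt·y = -242, Σy = -38.
Eliminating b: 4·(row 1) − 15·(row 2) gives 139·m = 4·(-242) − 15·(-38) = -398, so m = -398/139.
Then b = ((-38) − 15·(-398/139))/4 = 172/139.

b = 1.237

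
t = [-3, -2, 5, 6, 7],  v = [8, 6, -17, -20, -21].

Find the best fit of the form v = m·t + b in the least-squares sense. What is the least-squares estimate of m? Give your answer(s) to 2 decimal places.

The normal equations are: 123·m + 13·b = -388;  13·m + 5·b = -44.
Determinant 123·5 − 13² = 446.
m = ((-388)·5 − 13·(-44))/446 = -684/223; b = (123·(-44) − 13·(-388))/446 = -184/223.

m = -3.07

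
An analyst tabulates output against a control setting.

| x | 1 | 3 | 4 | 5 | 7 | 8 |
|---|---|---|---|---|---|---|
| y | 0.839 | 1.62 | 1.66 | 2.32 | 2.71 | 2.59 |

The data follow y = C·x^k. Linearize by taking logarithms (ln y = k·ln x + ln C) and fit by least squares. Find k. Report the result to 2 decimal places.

Taking logs, ln y = k·ln x + ln C, so regress ln y on ln x.
Over the data: Σln x = 8.1197, Σ(ln x)² = 13.8297, Σln y = 3.6039, Σln x·ln y = 6.5059.
Normal system: [[13.8297, 8.1197]; [8.1197, 6]]·[k, ln C]ᵀ = [6.5059, 3.6039]ᵀ.
Δ = 13.8297·6 − (8.1197)² = 17.0487; k = (6.5059·6 − 8.1197·3.6039)/17.0487 = 0.57326, ln C = (13.8297·3.6039 − 8.1197·6.5059)/17.0487 = -0.17513.

k = 0.57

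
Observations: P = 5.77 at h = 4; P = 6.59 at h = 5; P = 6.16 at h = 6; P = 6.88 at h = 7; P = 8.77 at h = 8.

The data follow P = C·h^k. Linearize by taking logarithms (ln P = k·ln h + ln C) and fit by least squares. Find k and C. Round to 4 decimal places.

k = 0.4884, C = 2.8587

Linearized form: ln P = k·ln h + ln C. From the 5 transformed points,
AᵀA = [[15.8331, 8.8128]; [8.8128, 5]], rhs = [16.9900, 9.5563]ᵀ  (here Σln h = 8.8128, Σ(ln h)² = 15.8331, Σln P = 9.5563, Σln h·ln P = 16.9900).
Solving (det = 1.4995): k = 0.48843, ln C = 1.05036, so C = exp(1.05036) = 2.85869.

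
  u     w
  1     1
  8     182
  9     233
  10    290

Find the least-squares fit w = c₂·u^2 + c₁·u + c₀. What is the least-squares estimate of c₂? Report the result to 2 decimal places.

c₂ = 3.13

Entries of XᵀX: Σu^2·u^2 = 20658, Σu^2·u = 2242, Σu^2 = 246, Σu·u = 246, Σu = 28, Σ1 = 4.
Moment sums: Σu^2·w = 59522, Σu·w = 6454, Σw = 706.
XᵀX·[c₂, c₁, c₀]ᵀ = Xᵀw becomes [[20658, 2242, 246]; [2242, 246, 28]; [246, 28, 4]]·[c₂, c₁, c₀]ᵀ = [59522, 6454, 706]ᵀ.
Row-reducing yields c₂ = 1891/605, c₁ = -6856/3025, c₀ = 422/3025.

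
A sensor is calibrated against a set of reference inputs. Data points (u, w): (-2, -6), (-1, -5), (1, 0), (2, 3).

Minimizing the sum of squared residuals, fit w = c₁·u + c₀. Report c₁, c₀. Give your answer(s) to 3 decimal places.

Setting ∂/∂c₁ … = 0 gives: 10·c₁ + 0·c₀ = 23;  0·c₁ + 4·c₀ = -8.
(Σu·u = 10, Σu = 0, Σ1 = 4, Σu·w = 23, Σw = -8.)
Determinant 10·4 − 0² = 40.
c₁ = (23·4 − 0·(-8))/40 = 23/10; c₀ = (10·(-8) − 0·23)/40 = -2.

c₁ = 2.300, c₀ = -2.000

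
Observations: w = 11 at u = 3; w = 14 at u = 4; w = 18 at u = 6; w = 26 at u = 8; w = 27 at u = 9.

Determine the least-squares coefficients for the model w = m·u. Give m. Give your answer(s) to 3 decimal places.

m = 3.146

Compute the Gram sums: Σu·u = 206.
For Aᵀw: Σu·w = 648.
Hence m = 648 / 206 ≈ 3.14563.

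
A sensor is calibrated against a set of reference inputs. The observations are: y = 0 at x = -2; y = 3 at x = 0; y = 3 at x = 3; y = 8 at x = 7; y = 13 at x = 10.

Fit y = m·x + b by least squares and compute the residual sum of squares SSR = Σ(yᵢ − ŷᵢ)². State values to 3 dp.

SSR = 6.796

Entries of MᵀM: Σx·x = 162, Σx = 18, Σ1 = 5.
For Mᵀy: Σx·y = 195, Σy = 27.
det = 162·5 − 18² = 486.
m = (195·5 − 18·27)/486 = 163/162; b = (162·27 − 18·195)/486 = 16/9.
Residuals: 19/81, 11/9, -97/54, -133/162, 94/81; SSR = 367/54.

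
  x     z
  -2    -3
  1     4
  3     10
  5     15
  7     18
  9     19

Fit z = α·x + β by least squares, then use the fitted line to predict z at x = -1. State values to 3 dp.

ẑ = 0.305

Compute the Gram sums: Σx·x = 169, Σx = 23, Σ1 = 6.
Moment sums: Σx·z = 412, Σz = 63.
Eliminating β: 6·(row 1) − 23·(row 2) gives 485·α = 6·412 − 23·63 = 1023, so α = 1023/485.
Then β = (63 − 23·(1023/485))/6 = 1171/485.
At x = -1: ẑ = (1023/485)·(-1) + (1171/485)·(1) = 148/485.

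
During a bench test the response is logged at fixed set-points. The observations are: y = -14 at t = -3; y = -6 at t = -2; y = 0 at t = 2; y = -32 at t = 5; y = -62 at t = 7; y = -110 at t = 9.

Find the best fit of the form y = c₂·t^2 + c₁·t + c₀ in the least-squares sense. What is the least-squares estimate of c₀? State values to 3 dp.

c₀ = 2.586

With design matrix A, AᵀA = [[9700, 1170, 172]; [1170, 172, 18]; [172, 18, 6]] and Aᵀy = [-12898, -1530, -224]ᵀ.
Row-reducing yields c₂ = -152336/101299, c₁ = 107739/101299, c₀ = 261919/101299.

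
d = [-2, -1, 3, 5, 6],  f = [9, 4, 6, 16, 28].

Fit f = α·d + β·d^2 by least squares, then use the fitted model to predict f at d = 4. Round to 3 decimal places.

Forming AᵀA = [[75, 359]; [359, 2019]] and Aᵀf = [244, 1502]ᵀ gives AᵀA·[α, β]ᵀ = Aᵀf.
Determinant 75·2019 − 359² = 22544.
α = (244·2019 − 359·1502)/22544 = -23291/11272; β = (75·1502 − 359·244)/22544 = 12527/11272.
At d = 4: f̂ = (-23291/11272)·(4) + (12527/11272)·(16) = 26817/2818.

f̂ = 9.516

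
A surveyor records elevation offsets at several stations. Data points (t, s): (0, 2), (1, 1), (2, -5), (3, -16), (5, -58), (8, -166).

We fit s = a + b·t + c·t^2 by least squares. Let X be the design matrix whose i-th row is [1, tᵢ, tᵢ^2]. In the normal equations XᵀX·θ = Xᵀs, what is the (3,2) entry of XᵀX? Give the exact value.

Row 3 ↔ basis t^2, column 2 ↔ basis t, so (XᵀX)_{3,2} = Σᵢ (t^2)·(t) = (0)·(0) + (1)·(1) + (4)·(2) + (9)·(3) + (25)·(5) + (64)·(8) = 673.

673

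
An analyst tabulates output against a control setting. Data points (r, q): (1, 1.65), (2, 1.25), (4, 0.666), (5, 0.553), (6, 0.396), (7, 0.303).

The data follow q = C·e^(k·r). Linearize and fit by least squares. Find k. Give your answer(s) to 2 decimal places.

Taking logs, ln q = k·r + ln C, so regress ln q on r.
Over the data: Σr = 25.0000, Σ(r)² = 131.0000, Σln q = -2.3953, Σr·ln q = -17.5570.
Normal system: [[131.0000, 25.0000]; [25.0000, 6]]·[k, ln C]ᵀ = [-17.5570, -2.3953]ᵀ.
Solving (det = 161.0000): k = -0.28236, ln C = 0.77726.

k = -0.28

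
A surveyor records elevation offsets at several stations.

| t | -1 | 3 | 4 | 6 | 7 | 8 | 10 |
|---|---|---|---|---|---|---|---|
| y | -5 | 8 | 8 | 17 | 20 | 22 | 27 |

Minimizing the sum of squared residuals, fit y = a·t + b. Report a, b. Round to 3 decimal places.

a = 2.975, b = -1.867

The normal equations are: 275·a + 37·b = 749;  37·a + 7·b = 97.
(Σt·t = 275, Σt = 37, Σ1 = 7, Σt·y = 749, Σy = 97.)
Δ = 275·7 − 37² = 556.
a = (749·7 − 37·97)/556 = 827/278; b = (275·97 − 37·749)/556 = -519/278.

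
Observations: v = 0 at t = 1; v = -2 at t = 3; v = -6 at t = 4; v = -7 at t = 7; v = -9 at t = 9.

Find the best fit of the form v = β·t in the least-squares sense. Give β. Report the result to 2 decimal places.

With design matrix A, AᵀA = [[156]] and Aᵀv = [-160]ᵀ.
β = (-160)/156 = -1.02564.

β = -1.03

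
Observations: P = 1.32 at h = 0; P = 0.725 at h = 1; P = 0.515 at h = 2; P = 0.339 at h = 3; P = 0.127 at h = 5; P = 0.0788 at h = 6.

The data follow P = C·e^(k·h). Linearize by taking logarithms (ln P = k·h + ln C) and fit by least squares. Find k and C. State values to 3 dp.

Let Y = ln P. Fitting Y = k·h + ln C by least squares:
Over the data: Σh = 17.0000, Σ(h)² = 75.0000, Σln P = -6.3937, Σh·ln P = -30.4569.
Normal system: [[75.0000, 17.0000]; [17.0000, 6]]·[k, ln C]ᵀ = [-30.4569, -6.3937]ᵀ.
Δ = 75.0000·6 − (17.0000)² = 161.0000; k = (-30.4569·6 − 17.0000·-6.3937)/161.0000 = -0.45993, ln C = (75.0000·-6.3937 − 17.0000·-30.4569)/161.0000 = 0.23751, so C = exp(0.23751) = 1.26809.

k = -0.460, C = 1.268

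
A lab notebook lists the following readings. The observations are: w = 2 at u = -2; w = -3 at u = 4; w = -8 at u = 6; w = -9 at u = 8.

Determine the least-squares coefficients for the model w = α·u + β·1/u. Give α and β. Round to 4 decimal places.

α = -1.1820, β = 1.4602

Entries of AᵀA: Σu·u = 120, Σu·1/u = 4, Σ1/u·1/u = 205/576.
Right-hand side: Σu·w = -136, Σ1/u·w = -101/24.
Normal equations: [[120, 4]; [4, 205/576]]·[α, β]ᵀ = [-136, -101/24]ᵀ.
Eliminating β: (205/576)·(row 1) − 4·(row 2) gives (641/24)·α = (205/576)·(-136) − 4·(-101/24) = -2273/72, so α = -2273/1923.
Then β = ((-101/24) − 4·(-2273/1923))/(205/576) = 936/641.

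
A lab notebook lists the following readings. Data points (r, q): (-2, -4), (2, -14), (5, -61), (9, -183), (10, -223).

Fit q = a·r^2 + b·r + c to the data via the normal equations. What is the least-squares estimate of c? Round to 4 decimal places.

c = -0.6923

AᵀA·[a, b, c]ᵀ = Aᵀq reads: 17218·a + 1854·b + 214·c = -38720;  1854·a + 214·b + 24·c = -4202;  214·a + 24·b + 5·c = -485.
(Σr^2·r^2 = 17218, Σr^2·r = 1854, Σr^2 = 214, Σr·r = 214, Σr = 24, Σ1 = 5, Σr^2·q = -38720, Σr·q = -4202, Σq = -485.)
Row-reducing yields a = -2, b = -29/13, c = -9/13.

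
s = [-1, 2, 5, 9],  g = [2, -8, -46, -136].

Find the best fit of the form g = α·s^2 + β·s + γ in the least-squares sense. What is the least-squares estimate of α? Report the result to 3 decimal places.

α = -1.468

With design matrix A, AᵀA = [[7203, 861, 111]; [861, 111, 15]; [111, 15, 4]] and Aᵀg = [-12196, -1472, -188]ᵀ.
Inverting the 3×3 Gram matrix, [α, β, γ]ᵀ = [-4553/3102, -2157/1034, 73/47]ᵀ.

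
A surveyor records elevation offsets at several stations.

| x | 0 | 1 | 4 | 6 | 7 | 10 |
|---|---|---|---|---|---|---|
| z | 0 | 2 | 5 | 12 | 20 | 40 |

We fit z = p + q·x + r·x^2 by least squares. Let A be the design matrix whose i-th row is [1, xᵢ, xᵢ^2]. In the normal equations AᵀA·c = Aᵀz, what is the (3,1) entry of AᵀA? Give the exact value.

202

Row 3 ↔ basis x^2, column 1 ↔ basis 1, so (AᵀA)_{3,1} = Σᵢ x^2 = (0)·(1) + (1)·(1) + (16)·(1) + (36)·(1) + (49)·(1) + (100)·(1) = 202.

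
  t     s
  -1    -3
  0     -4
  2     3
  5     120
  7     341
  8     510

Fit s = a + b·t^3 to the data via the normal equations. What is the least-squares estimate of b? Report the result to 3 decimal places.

b = 1.004

Normal-equation sums: Σ1 = 6, Σt^3 = 987, Σt^3·t^3 = 395483.
Right-hand side: Σs = 967, Σt^3·s = 393110.
Δ = 6·395483 − 987² = 1398729.
a = (967·395483 − 987·393110)/1398729 = -5567509/1398729; b = (6·393110 − 987·967)/1398729 = 468077/466243.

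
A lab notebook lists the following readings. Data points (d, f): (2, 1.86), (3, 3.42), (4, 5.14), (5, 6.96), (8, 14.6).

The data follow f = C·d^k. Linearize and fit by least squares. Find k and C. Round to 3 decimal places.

Linearized form: ln f = k·ln d + ln C. From the 5 transformed points,
Σln d = 6.8669, Σ(ln d)² = 10.5236, Σln f = 8.1085, Σln d·ln f = 12.7481.
Equations: 10.5236·k + 6.8669·ln C = 12.7481;  6.8669·k + 5·ln C = 8.1085.
Solving (det = 5.4631): k = 1.47539, ln C = -0.40458, so C = exp(-0.40458) = 0.66726.

k = 1.475, C = 0.667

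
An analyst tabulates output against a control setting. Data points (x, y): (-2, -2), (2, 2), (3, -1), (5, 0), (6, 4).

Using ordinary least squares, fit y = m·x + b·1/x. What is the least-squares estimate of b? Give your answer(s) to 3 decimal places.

Forming AᵀA = [[78, 5]; [5, 611/900]] and Aᵀy = [29, 7/3]ᵀ gives AᵀA·[m, b]ᵀ = Aᵀy.
det = 78·(611/900) − 5² = 4193/150.
m = (29·(611/900) − 5·(7/3))/(4193/150) = 7219/25158; b = (78·(7/3) − 5·29)/(4193/150) = 5550/4193.

b = 1.324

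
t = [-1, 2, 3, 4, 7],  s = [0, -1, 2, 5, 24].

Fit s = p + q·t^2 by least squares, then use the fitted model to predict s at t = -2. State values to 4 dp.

Sums needed: Σ1 = 5, Σt^2 = 79, Σt^2·t^2 = 2755.
Right-hand side: Σs = 30, Σt^2·s = 1270.
AᵀA·[p, q]ᵀ = Aᵀs becomes [[5, 79]; [79, 2755]]·[p, q]ᵀ = [30, 1270]ᵀ.
Determinant 5·2755 − 79² = 7534.
p = (30·2755 − 79·1270)/7534 = -8840/3767; q = (5·1270 − 79·30)/7534 = 1990/3767.
At t = -2: ŝ = (-8840/3767)·(1) + (1990/3767)·(4) = -880/3767.

ŝ = -0.2336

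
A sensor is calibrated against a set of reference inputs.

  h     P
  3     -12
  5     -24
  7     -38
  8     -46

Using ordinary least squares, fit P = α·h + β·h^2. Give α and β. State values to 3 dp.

α = -3.076, β = -0.336

The normal system MᵀM·[α, β]ᵀ = MᵀP is [[147, 1007]; [1007, 7203]]·[α, β]ᵀ = [-790, -5514]ᵀ.
det = 147·7203 − 1007² = 44792.
α = ((-790)·7203 − 1007·(-5514))/44792 = -34443/11198; β = (147·(-5514) − 1007·(-790))/44792 = -3757/11198.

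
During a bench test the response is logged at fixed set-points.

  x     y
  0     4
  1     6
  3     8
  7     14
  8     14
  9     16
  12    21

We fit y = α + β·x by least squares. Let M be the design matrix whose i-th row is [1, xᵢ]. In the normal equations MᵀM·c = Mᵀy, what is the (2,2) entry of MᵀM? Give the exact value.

Row 2 ↔ basis x, column 2 ↔ basis x, so (MᵀM)_{2,2} = Σᵢ (x)·(x) = (0)·(0) + (1)·(1) + (3)·(3) + (7)·(7) + (8)·(8) + (9)·(9) + (12)·(12) = 348.

348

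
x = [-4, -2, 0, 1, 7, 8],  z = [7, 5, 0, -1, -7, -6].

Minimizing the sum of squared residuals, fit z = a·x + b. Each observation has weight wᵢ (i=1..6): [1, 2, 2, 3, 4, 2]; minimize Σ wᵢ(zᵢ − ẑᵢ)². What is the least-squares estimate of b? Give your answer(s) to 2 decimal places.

b = 1.25

Entries of AᵀWA: Σwᵢ·x·x = 351, Σwᵢ·x = 39, Σwᵢ·1 = 14.
And Σwᵢ·x·z = -343, Σwᵢ·z = -26.
Normal equations: [[351, 39]; [39, 14]]·[a, b]ᵀ = [-343, -26]ᵀ.
det = 351·14 − 39² = 3393.
a = ((-343)·14 − 39·(-26))/3393 = -3788/3393; b = (351·(-26) − 39·(-343))/3393 = 109/87.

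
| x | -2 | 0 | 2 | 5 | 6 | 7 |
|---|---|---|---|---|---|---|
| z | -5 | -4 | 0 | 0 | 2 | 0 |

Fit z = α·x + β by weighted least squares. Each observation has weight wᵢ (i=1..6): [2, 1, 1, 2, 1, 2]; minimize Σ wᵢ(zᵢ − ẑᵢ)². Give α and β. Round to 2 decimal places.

α = 0.64, β = -3.31

With design matrix M, MᵀWM = [[196, 28]; [28, 9]] and MᵀWz = [32, -12]ᵀ.
Δ = 196·9 − 28² = 980.
α = (32·9 − 28·(-12))/980 = 156/245; β = (196·(-12) − 28·32)/980 = -116/35.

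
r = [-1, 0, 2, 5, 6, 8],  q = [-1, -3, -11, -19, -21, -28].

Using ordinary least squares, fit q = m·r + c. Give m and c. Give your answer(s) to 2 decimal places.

The normal equations are: 130·m + 20·c = -466;  20·m + 6·c = -83.
(Σr·r = 130, Σr = 20, Σ1 = 6, Σr·q = -466, Σq = -83.)
det = 130·6 − 20² = 380.
m = ((-466)·6 − 20·(-83))/380 = -284/95; c = (130·(-83) − 20·(-466))/380 = -147/38.

m = -2.99, c = -3.87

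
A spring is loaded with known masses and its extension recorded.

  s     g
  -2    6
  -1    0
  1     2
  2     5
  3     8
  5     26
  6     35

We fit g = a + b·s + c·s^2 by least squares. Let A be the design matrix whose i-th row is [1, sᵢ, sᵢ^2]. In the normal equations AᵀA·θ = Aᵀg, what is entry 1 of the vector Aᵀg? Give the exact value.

Entry 1 ↔ basis 1, so (Aᵀg)_{1} = Σᵢ gᵢ = (1)·(6) + (1)·(0) + (1)·(2) + (1)·(5) + (1)·(8) + (1)·(26) + (1)·(35) = 82.

82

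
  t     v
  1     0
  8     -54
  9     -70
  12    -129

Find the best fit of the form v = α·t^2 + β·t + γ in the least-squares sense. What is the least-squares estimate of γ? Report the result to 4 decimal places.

Setting ∂/∂α … = 0 gives: 31394·α + 2970·β + 290·γ = -27702;  2970·α + 290·β + 30·γ = -2610;  290·α + 30·β + 4·γ = -253.
Row-reducing yields α = -4193/4196, β = 5289/4196, γ = -268/1049.

γ = -0.2555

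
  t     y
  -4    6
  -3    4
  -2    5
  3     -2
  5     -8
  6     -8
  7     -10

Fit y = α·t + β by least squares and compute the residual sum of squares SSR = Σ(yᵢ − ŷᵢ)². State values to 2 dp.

From the data, Σt·t = 148, Σt = 12, Σ1 = 7.
And Σt·y = -210, Σy = -13.
Eliminating β: 7·(row 1) − 12·(row 2) gives 892·α = 7·(-210) − 12·(-13) = -1314, so α = -657/446.
Then β = ((-13) − 12·(-657/446))/7 = 149/223.
Residuals: -125/223, -485/446, 309/223, 781/446, -581/446, 38/223, -159/446; SSR = 1859/223.

SSR = 8.34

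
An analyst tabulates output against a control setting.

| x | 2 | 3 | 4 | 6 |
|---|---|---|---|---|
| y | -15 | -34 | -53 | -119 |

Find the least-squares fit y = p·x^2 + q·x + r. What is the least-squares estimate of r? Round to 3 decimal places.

From the data, Σx^2·x^2 = 1649, Σx^2·x = 315, Σx^2 = 65, Σx·x = 65, Σx = 15, Σ1 = 4.
Right-hand side: Σx^2·y = -5498, Σx·y = -1058, Σy = -221.
Solving the 3×3 system (Gaussian elimination) gives p = -35/11, q = -16/55, r = -27/11.

r = -2.455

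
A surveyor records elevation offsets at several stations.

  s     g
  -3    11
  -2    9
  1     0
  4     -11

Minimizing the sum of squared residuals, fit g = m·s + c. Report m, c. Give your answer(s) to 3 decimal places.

Entries of MᵀM: Σs·s = 30, Σs = 0, Σ1 = 4.
Right-hand side: Σs·g = -95, Σg = 9.
Normal equations: [[30, 0]; [0, 4]]·[m, c]ᵀ = [-95, 9]ᵀ.
Δ = 30·4 − 0² = 120.
m = ((-95)·4 − 0·9)/120 = -19/6; c = (30·9 − 0·(-95))/120 = 9/4.

m = -3.167, c = 2.250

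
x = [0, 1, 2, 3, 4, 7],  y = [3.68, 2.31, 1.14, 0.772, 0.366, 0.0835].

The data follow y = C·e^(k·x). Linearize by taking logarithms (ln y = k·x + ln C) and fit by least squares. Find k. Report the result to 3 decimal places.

With ln yᵢ as the transformed response and xᵢ as the regressor:
Σx = 17.0000, Σ(x)² = 79.0000, Σln y = -1.4756, Σx·ln y = -21.0779.
Equations: 79.0000·k + 17.0000·ln C = -21.0779;  17.0000·k + 6·ln C = -1.4756.
Δ = 79.0000·6 − (17.0000)² = 185.0000; k = (-21.0779·6 − 17.0000·-1.4756)/185.0000 = -0.54801, ln C = (79.0000·-1.4756 − 17.0000·-21.0779)/185.0000 = 1.30676.

k = -0.548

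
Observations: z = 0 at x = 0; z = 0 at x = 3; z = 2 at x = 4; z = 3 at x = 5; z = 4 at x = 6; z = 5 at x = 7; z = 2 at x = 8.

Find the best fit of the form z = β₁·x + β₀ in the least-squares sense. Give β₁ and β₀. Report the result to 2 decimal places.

The normal equations are: 199·β₁ + 33·β₀ = 98;  33·β₁ + 7·β₀ = 16.
(Σx·x = 199, Σx = 33, Σ1 = 7, Σx·z = 98, Σz = 16.)
Determinant 199·7 − 33² = 304.
β₁ = (98·7 − 33·16)/304 = 79/152; β₀ = (199·16 − 33·98)/304 = -25/152.

β₁ = 0.52, β₀ = -0.16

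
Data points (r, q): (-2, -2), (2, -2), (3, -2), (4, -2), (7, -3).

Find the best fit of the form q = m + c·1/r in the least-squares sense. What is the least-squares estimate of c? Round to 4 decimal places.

c = 0.0040

The normal equations are: 5·m + (61/84)·c = -11;  (61/84)·m + (4897/7056)·c = -67/42.
(Σ1 = 5, Σ1/r = 61/84, Σ1/r·1/r = 4897/7056, Σq = -11, Σ1/r·q = -67/42.)
Δ = 5·(4897/7056) − (61/84)² = 5191/1764.
m = ((-11)·(4897/7056) − (61/84)·(-67/42))/(5191/1764) = -45693/20764; c = (5·(-67/42) − (61/84)·(-11))/(5191/1764) = 21/5191.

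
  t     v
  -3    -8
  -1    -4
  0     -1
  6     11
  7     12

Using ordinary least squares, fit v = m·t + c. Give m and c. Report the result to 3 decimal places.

m = 2.030, c = -1.655

From the data, Σt·t = 95, Σt = 9, Σ1 = 5.
Right-hand side: Σt·v = 178, Σv = 10.
Normal equations: [[95, 9]; [9, 5]]·[m, c]ᵀ = [178, 10]ᵀ.
det = 95·5 − 9² = 394.
m = (178·5 − 9·10)/394 = 400/197; c = (95·10 − 9·178)/394 = -326/197.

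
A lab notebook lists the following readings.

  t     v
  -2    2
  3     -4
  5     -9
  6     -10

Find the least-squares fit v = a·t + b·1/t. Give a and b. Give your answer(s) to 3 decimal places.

Setting ∂/∂a … = 0 gives: 74·a + 4·b = -121;  4·a + (193/450)·b = -29/5.
det = 74·(193/450) − 4² = 3541/225.
a = ((-121)·(193/450) − 4·(-29/5))/(3541/225) = -12913/7082; b = (74·(-29/5) − 4·(-121))/(3541/225) = 12330/3541.

a = -1.823, b = 3.482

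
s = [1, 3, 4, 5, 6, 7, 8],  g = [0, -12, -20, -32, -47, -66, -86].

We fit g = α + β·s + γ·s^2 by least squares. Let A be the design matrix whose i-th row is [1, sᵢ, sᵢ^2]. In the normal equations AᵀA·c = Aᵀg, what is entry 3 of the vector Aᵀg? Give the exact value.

Entry 3 ↔ basis s^2, so (Aᵀg)_{3} = Σᵢ (s^2)·gᵢ = (1)·(0) + (9)·(-12) + (16)·(-20) + (25)·(-32) + (36)·(-47) + (49)·(-66) + (64)·(-86) = -11658.

-11658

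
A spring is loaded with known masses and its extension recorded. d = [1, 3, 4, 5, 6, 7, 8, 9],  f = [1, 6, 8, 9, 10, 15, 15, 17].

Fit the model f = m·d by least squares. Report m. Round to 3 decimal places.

m = 1.900

Normal-equation sums: Σd·d = 281.
Right-hand side: Σd·f = 534.
Hence m = 534 / 281 ≈ 1.90036.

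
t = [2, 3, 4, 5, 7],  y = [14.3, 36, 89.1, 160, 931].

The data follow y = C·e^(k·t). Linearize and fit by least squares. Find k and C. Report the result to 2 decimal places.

k = 0.82, C = 2.95

Taking logs, ln y = k·t + ln C, so regress ln y on t.
AᵀA = [[103.0000, 21.0000]; [21.0000, 5]], rhs = [107.2598, 22.6450]ᵀ  (here Σt = 21.0000, Σ(t)² = 103.0000, Σln y = 22.6450, Σt·ln y = 107.2598).
Solving (det = 74.0000): k = 0.82101, ln C = 1.08076, so C = exp(1.08076) = 2.94692.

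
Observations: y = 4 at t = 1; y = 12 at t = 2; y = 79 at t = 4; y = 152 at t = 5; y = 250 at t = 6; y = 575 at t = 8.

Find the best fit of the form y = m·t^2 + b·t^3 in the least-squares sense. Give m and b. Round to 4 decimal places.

Normal-equation sums: Σt^2·t^2 = 6290, Σt^2·t^3 = 44726, Σt^3·t^3 = 328586.
Right-hand side: Σt^2·y = 50916, Σt^3·y = 372556.
XᵀX·[m, b]ᵀ = Xᵀy becomes [[6290, 44726]; [44726, 328586]]·[m, b]ᵀ = [50916, 372556]ᵀ.
det = 6290·328586 − 44726² = 66390864.
m = (50916·328586 − 44726·372556)/66390864 = 221530/218391; b = (6290·372556 − 44726·50916)/66390864 = 4131764/4149429.

m = 1.0144, b = 0.9957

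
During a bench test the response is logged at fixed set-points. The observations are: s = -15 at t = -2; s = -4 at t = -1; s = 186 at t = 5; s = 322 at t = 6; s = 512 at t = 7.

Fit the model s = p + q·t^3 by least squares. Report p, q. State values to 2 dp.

Sums needed: Σ1 = 5, Σt^3 = 675, Σt^3·t^3 = 179995.
And Σs = 1001, Σt^3·s = 268542.
Normal equations: [[5, 675]; [675, 179995]]·[p, q]ᵀ = [1001, 268542]ᵀ.
Determinant 5·179995 − 675² = 444350.
p = (1001·179995 − 675·268542)/444350 = -218171/88870; q = (5·268542 − 675·1001)/444350 = 133407/88870.

p = -2.45, q = 1.50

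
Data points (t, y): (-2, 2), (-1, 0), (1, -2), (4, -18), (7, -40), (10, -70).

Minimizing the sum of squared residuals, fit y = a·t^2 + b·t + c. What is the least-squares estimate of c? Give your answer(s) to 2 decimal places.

Entries of XᵀX: Σt^2·t^2 = 12675, Σt^2·t = 1399, Σt^2 = 171, Σt·t = 171, Σt = 19, Σ1 = 6.
And Σt^2·y = -9242, Σt·y = -1058, Σy = -128.
Solving the 3×3 system (Gaussian elimination) gives a = -431/924, b = -3511/1540, c = -947/1155.

c = -0.82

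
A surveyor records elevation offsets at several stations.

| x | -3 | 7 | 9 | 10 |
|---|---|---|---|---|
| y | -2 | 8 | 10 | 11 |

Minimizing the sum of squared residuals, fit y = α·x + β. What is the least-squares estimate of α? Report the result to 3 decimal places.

α = 1.000

Compute the Gram sums: Σx·x = 239, Σx = 23, Σ1 = 4.
For Aᵀy: Σx·y = 262, Σy = 27.
AᵀA·[α, β]ᵀ = Aᵀy becomes [[239, 23]; [23, 4]]·[α, β]ᵀ = [262, 27]ᵀ.
Eliminating β: 4·(row 1) − 23·(row 2) gives 427·α = 4·262 − 23·27 = 427, so α = 1.
Then β = (27 − 23·1)/4 = 1.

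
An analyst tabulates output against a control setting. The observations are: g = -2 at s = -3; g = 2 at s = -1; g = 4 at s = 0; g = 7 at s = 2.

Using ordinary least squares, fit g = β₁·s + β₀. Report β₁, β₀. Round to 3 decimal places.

β₁ = 1.808, β₀ = 3.654

Setting ∂/∂β₁ … = 0 gives: 14·β₁ + (-2)·β₀ = 18;  (-2)·β₁ + 4·β₀ = 11.
Eliminating β₀: 4·(row 1) − (-2)·(row 2) gives 52·β₁ = 4·18 − (-2)·11 = 94, so β₁ = 47/26.
Then β₀ = (11 − (-2)·(47/26))/4 = 95/26.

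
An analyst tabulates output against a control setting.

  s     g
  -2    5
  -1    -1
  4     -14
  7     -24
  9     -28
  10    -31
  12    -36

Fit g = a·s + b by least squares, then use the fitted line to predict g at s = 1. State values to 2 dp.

Compute the Gram sums: Σs·s = 395, Σs = 39, Σ1 = 7.
For Mᵀg: Σs·g = -1227, Σg = -129.
Normal equations: [[395, 39]; [39, 7]]·[a, b]ᵀ = [-1227, -129]ᵀ.
Determinant 395·7 − 39² = 1244.
a = ((-1227)·7 − 39·(-129))/1244 = -1779/622; b = (395·(-129) − 39·(-1227))/1244 = -1551/622.
At s = 1: ĝ = (-1779/622)·(1) + (-1551/622)·(1) = -1665/311.

ĝ = -5.35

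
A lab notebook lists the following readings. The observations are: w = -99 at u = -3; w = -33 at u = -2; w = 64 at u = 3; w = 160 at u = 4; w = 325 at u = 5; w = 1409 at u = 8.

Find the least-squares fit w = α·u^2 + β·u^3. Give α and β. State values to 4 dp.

α = -2.0062, β = 3.0027

Entries of XᵀX: Σu^2·u^2 = 5155, Σu^2·u^3 = 36885, Σu^3·u^3 = 283387.
Right-hand side: Σu^2·w = 100414, Σu^3·w = 776938.
XᵀX·[α, β]ᵀ = Xᵀw becomes [[5155, 36885]; [36885, 283387]]·[α, β]ᵀ = [100414, 776938]ᵀ.
det = 5155·283387 − 36885² = 100356760.
α = (100414·283387 − 36885·776938)/100356760 = -25166989/12544595; β = (5155·776938 − 36885·100414)/100356760 = 7533625/2508919.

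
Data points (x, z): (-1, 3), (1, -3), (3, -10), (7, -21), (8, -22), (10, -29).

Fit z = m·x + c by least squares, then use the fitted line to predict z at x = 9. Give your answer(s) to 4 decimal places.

ẑ = -26.0321

The normal equations are: 224·m + 28·c = -649;  28·m + 6·c = -82.
Eliminating c: 6·(row 1) − 28·(row 2) gives 560·m = 6·(-649) − 28·(-82) = -1598, so m = -799/280.
Then c = ((-82) − 28·(-799/280))/6 = -7/20.
At x = 9: ẑ = (-799/280)·(9) + (-7/20)·(1) = -7289/280.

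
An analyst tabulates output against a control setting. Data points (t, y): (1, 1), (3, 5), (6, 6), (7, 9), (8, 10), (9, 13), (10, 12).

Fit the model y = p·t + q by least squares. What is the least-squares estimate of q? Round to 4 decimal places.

q = 0.0721

Sums needed: Σt·t = 340, Σt = 44, Σ1 = 7.
And Σt·y = 432, Σy = 56.
Normal equations: [[340, 44]; [44, 7]]·[p, q]ᵀ = [432, 56]ᵀ.
Determinant 340·7 − 44² = 444.
p = (432·7 − 44·56)/444 = 140/111; q = (340·56 − 44·432)/444 = 8/111.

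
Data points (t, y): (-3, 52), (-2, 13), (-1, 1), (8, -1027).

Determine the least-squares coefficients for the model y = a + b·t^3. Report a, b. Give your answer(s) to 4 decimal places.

Forming AᵀA = [[4, 476]; [476, 262938]] and Aᵀy = [-961, -527333]ᵀ gives AᵀA·[a, b]ᵀ = Aᵀy.
Eliminating b: 262938·(row 1) − 476·(row 2) gives 825176·a = 262938·(-961) − 476·(-527333) = -1672910, so a = -836455/412588.
Then b = ((-527333) − 476·(-836455/412588))/262938 = -206487/103147.

a = -2.0273, b = -2.0019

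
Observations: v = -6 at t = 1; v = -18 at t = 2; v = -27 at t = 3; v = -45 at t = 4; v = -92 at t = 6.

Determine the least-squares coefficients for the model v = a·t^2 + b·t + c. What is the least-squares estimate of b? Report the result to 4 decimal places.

b = -2.2555

With design matrix X, XᵀX = [[1650, 316, 66]; [316, 66, 16]; [66, 16, 5]] and Xᵀv = [-4353, -855, -188]ᵀ.
Inverting the 3×3 Gram matrix, [a, b, c]ᵀ = [-2851/1358, -3063/1358, -259/97]ᵀ.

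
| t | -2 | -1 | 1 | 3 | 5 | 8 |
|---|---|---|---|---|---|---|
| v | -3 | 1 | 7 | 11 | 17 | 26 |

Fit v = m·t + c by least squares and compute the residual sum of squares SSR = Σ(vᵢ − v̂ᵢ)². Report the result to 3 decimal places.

Setting ∂/∂m … = 0 gives: 104·m + 14·c = 338;  14·m + 6·c = 59.
(Σt·t = 104, Σt = 14, Σ1 = 6, Σt·v = 338, Σv = 59.)
Eliminating c: 6·(row 1) − 14·(row 2) gives 428·m = 6·338 − 14·59 = 1202, so m = 601/214.
Then c = (59 − 14·(601/214))/6 = 351/107.
Residuals: -71/107, 113/214, 195/214, -151/214, -69/214, 27/107; SSR = 237/107.

SSR = 2.215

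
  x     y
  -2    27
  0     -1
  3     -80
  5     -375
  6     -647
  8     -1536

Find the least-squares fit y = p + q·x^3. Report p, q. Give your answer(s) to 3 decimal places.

Forming AᵀA = [[6, 872]; [872, 325218]] and Aᵀy = [-2612, -975435]ᵀ gives AᵀA·[p, q]ᵀ = Aᵀy.
Eliminating q: 325218·(row 1) − 872·(row 2) gives 1190924·p = 325218·(-2612) − 872·(-975435) = 1109904, so p = 277476/297731.
Then q = ((-975435) − 872·(277476/297731))/325218 = -1787473/595462.

p = 0.932, q = -3.002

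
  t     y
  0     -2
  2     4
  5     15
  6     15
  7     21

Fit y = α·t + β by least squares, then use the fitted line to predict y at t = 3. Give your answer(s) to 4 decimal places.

ŷ = 7.4235

Compute the Gram sums: Σt·t = 114, Σt = 20, Σ1 = 5.
Right-hand side: Σt·y = 320, Σy = 53.
So MᵀM·[α, β]ᵀ = Mᵀy: [[114, 20]; [20, 5]]·[α, β]ᵀ = [320, 53]ᵀ.
det = 114·5 − 20² = 170.
α = (320·5 − 20·53)/170 = 54/17; β = (114·53 − 20·320)/170 = -179/85.
At t = 3: ŷ = (54/17)·(3) + (-179/85)·(1) = 631/85.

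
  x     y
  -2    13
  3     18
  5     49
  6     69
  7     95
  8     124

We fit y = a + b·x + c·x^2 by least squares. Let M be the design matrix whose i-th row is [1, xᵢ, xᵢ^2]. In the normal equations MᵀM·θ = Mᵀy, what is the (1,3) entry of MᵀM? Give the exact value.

Row 1 ↔ basis 1, column 3 ↔ basis x^2, so (MᵀM)_{1,3} = Σᵢ x^2 = (1)·(4) + (1)·(9) + (1)·(25) + (1)·(36) + (1)·(49) + (1)·(64) = 187.

187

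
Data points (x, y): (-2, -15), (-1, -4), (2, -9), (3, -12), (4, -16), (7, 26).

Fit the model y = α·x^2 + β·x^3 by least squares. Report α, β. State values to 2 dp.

Forming MᵀM = [[2771, 18073]; [18073, 122603]] and Mᵀy = [810, 7622]ᵀ gives MᵀM·[α, β]ᵀ = Mᵀy.
Determinant 2771·122603 − 18073² = 13099584.
α = (810·122603 − 18073·7622)/13099584 = -4805497/1637448; β = (2771·7622 − 18073·810)/13099584 = 810179/1637448.

α = -2.93, β = 0.49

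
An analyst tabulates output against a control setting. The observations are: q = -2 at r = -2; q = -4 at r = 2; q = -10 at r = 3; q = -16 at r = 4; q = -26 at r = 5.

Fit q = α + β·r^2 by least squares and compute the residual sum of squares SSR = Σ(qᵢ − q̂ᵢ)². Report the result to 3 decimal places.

SSR = 3.895

From the data, Σ1 = 5, Σr^2 = 58, Σr^2·r^2 = 994.
And Σq = -58, Σr^2·q = -1020.
So AᵀA·[α, β]ᵀ = Aᵀq: [[5, 58]; [58, 994]]·[α, β]ᵀ = [-58, -1020]ᵀ.
Δ = 5·994 − 58² = 1606.
α = ((-58)·994 − 58·(-1020))/1606 = 754/803; β = (5·(-1020) − 58·(-58))/1606 = -868/803.
Residuals: 1112/803, -494/803, -972/803, 26/73, 68/803; SSR = 3128/803.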